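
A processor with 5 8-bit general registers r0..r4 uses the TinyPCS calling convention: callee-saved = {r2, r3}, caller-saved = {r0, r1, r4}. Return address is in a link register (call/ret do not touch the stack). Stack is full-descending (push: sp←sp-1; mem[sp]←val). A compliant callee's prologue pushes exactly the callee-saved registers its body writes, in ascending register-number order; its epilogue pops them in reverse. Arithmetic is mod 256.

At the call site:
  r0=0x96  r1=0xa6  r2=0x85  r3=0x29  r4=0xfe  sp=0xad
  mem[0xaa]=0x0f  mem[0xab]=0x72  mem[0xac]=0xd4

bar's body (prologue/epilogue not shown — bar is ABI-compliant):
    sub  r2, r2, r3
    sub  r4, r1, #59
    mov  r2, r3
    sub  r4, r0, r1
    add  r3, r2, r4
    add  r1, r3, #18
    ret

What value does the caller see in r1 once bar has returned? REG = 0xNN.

prologue: push r2 -> mem[0xac]=0x85, sp=0xac
prologue: push r3 -> mem[0xab]=0x29, sp=0xab
body[0] sub  r2, r2, r3 -> r2=0x5c
body[1] sub  r4, r1, #59 -> r4=0x6b
body[2] mov  r2, r3 -> r2=0x29
body[3] sub  r4, r0, r1 -> r4=0xf0
body[4] add  r3, r2, r4 -> r3=0x19
body[5] add  r1, r3, #18 -> r1=0x2b
epilogue: pop r3=0x29, sp=0xac
epilogue: pop r2=0x85, sp=0xad
r1 is caller-saved -> body value

REG = 0x2b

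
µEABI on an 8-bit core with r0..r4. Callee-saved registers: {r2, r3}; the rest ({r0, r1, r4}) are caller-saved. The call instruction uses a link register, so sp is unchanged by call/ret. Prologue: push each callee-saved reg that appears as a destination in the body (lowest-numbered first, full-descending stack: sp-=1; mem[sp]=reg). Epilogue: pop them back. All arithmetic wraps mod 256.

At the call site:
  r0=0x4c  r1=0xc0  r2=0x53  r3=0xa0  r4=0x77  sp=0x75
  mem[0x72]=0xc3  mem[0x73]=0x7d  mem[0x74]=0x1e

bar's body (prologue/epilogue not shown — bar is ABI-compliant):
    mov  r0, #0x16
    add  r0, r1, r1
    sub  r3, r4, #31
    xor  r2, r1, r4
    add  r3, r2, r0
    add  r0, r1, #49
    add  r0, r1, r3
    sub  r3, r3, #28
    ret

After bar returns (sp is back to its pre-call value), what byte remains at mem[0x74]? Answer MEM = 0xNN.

MEM = 0x53

prologue: push r2 -> mem[0x74]=0x53, sp=0x74
prologue: push r3 -> mem[0x73]=0xa0, sp=0x73
body[0] mov  r0, #0x16 -> r0=0x16
body[1] add  r0, r1, r1 -> r0=0x80
body[2] sub  r3, r4, #31 -> r3=0x58
body[3] xor  r2, r1, r4 -> r2=0xb7
body[4] add  r3, r2, r0 -> r3=0x37
body[5] add  r0, r1, #49 -> r0=0xf1
body[6] add  r0, r1, r3 -> r0=0xf7
body[7] sub  r3, r3, #28 -> r3=0x1b
epilogue: pop r3=0xa0, sp=0x74
epilogue: pop r2=0x53, sp=0x75
prologue pushed ['r2', 'r3'] at ['0x74', '0x73']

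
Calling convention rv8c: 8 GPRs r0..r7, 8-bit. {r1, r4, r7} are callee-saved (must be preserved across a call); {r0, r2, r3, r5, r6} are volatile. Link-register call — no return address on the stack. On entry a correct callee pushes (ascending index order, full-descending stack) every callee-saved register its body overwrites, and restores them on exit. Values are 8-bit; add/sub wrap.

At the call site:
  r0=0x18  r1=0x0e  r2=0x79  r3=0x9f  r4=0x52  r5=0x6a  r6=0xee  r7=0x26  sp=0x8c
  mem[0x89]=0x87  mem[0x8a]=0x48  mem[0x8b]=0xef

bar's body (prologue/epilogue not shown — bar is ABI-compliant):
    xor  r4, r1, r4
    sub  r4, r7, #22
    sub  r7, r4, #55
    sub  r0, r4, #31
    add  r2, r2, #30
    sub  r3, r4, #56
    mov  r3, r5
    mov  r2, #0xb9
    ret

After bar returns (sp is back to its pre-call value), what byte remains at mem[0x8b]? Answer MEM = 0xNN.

prologue: push r4 -> mem[0x8b]=0x52, sp=0x8b
prologue: push r7 -> mem[0x8a]=0x26, sp=0x8a
body[0] xor  r4, r1, r4 -> r4=0x5c
body[1] sub  r4, r7, #22 -> r4=0x10
body[2] sub  r7, r4, #55 -> r7=0xd9
body[3] sub  r0, r4, #31 -> r0=0xf1
body[4] add  r2, r2, #30 -> r2=0x97
body[5] sub  r3, r4, #56 -> r3=0xd8
body[6] mov  r3, r5 -> r3=0x6a
body[7] mov  r2, #0xb9 -> r2=0xb9
epilogue: pop r7=0x26, sp=0x8b
epilogue: pop r4=0x52, sp=0x8c
prologue pushed ['r4', 'r7'] at ['0x8b', '0x8a']

MEM = 0x52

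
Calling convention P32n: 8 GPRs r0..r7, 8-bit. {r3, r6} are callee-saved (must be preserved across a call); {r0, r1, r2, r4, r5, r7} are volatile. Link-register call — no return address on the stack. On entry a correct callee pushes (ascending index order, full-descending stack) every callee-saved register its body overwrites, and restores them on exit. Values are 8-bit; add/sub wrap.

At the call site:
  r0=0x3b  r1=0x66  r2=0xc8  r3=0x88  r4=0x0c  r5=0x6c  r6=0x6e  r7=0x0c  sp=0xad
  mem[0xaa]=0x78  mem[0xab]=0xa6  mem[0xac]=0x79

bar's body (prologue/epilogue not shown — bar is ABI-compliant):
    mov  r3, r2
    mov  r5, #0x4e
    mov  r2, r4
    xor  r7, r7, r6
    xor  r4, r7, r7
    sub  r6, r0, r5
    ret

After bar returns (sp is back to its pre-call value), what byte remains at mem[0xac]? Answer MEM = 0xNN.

MEM = 0x88

prologue: push r3 -> mem[0xac]=0x88, sp=0xac
prologue: push r6 -> mem[0xab]=0x6e, sp=0xab
body[0] mov  r3, r2 -> r3=0xc8
body[1] mov  r5, #0x4e -> r5=0x4e
body[2] mov  r2, r4 -> r2=0x0c
body[3] xor  r7, r7, r6 -> r7=0x62
body[4] xor  r4, r7, r7 -> r4=0x00
body[5] sub  r6, r0, r5 -> r6=0xed
epilogue: pop r6=0x6e, sp=0xac
epilogue: pop r3=0x88, sp=0xad
prologue pushed ['r3', 'r6'] at ['0xac', '0xab']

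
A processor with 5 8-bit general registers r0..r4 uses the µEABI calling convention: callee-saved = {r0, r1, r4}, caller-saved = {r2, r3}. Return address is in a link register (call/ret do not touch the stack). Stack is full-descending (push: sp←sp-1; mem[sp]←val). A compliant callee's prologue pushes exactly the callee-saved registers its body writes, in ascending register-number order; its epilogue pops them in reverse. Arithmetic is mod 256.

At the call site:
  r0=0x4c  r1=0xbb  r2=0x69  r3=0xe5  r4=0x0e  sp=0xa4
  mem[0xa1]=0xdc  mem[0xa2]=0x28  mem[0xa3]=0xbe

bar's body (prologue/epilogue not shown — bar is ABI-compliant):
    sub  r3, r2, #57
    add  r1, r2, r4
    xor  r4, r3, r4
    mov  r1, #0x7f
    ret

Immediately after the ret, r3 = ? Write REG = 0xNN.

REG = 0x30

prologue: push r1 -> mem[0xa3]=0xbb, sp=0xa3
prologue: push r4 -> mem[0xa2]=0x0e, sp=0xa2
body[0] sub  r3, r2, #57 -> r3=0x30
body[1] add  r1, r2, r4 -> r1=0x77
body[2] xor  r4, r3, r4 -> r4=0x3e
body[3] mov  r1, #0x7f -> r1=0x7f
epilogue: pop r4=0x0e, sp=0xa3
epilogue: pop r1=0xbb, sp=0xa4
r3 is caller-saved -> body value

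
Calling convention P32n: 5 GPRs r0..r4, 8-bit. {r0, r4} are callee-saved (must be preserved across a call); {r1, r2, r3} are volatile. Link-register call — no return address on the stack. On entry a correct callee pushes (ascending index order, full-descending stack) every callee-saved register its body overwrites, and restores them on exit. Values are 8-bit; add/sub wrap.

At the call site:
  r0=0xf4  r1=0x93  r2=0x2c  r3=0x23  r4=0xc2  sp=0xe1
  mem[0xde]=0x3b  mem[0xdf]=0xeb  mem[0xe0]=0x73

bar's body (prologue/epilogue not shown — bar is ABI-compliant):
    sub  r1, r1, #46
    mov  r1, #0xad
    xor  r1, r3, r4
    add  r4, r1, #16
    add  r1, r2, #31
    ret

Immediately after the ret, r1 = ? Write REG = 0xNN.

REG = 0x4b

prologue: push r4 -> mem[0xe0]=0xc2, sp=0xe0
body[0] sub  r1, r1, #46 -> r1=0x65
body[1] mov  r1, #0xad -> r1=0xad
body[2] xor  r1, r3, r4 -> r1=0xe1
body[3] add  r4, r1, #16 -> r4=0xf1
body[4] add  r1, r2, #31 -> r1=0x4b
epilogue: pop r4=0xc2, sp=0xe1
r1 is caller-saved -> body value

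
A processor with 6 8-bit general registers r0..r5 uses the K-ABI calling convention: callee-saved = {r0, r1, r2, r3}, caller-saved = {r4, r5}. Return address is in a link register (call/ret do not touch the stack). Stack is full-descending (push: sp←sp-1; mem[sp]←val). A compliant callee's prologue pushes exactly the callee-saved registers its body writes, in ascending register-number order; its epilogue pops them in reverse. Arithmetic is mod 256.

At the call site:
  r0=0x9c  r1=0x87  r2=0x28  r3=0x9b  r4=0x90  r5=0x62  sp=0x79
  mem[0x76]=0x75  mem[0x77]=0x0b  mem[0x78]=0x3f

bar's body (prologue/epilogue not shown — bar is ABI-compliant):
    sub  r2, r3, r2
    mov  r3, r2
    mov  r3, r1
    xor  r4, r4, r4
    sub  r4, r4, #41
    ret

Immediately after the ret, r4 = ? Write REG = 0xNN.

prologue: push r2 → mem[0x78]=0x28, sp=0x78
prologue: push r3 → mem[0x77]=0x9b, sp=0x77
body[0] sub  r2, r3, r2 → r2=0x73
body[1] mov  r3, r2 → r3=0x73
body[2] mov  r3, r1 → r3=0x87
body[3] xor  r4, r4, r4 → r4=0x00
body[4] sub  r4, r4, #41 → r4=0xd7
epilogue: pop r3=0x9b, sp=0x78
epilogue: pop r2=0x28, sp=0x79
r4 is caller-saved → body value

REG = 0xd7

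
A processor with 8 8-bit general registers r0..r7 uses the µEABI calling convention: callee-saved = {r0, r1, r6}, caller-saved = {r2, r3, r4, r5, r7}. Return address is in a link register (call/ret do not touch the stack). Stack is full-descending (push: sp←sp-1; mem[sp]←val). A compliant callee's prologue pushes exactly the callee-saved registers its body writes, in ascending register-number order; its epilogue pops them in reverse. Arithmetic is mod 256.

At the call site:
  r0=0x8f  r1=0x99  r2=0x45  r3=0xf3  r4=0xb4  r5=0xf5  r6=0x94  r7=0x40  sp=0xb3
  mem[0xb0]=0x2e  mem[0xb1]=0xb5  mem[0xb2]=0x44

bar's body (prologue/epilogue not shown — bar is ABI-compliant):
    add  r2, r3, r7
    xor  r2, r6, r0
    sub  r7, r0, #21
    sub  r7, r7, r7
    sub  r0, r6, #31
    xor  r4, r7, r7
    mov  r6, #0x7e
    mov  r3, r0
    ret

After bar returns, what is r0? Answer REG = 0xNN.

REG = 0x8f

prologue: push r0 → mem[0xb2]=0x8f, sp=0xb2
prologue: push r6 → mem[0xb1]=0x94, sp=0xb1
body[0] add  r2, r3, r7 → r2=0x33
body[1] xor  r2, r6, r0 → r2=0x1b
body[2] sub  r7, r0, #21 → r7=0x7a
body[3] sub  r7, r7, r7 → r7=0x00
body[4] sub  r0, r6, #31 → r0=0x75
body[5] xor  r4, r7, r7 → r4=0x00
body[6] mov  r6, #0x7e → r6=0x7e
body[7] mov  r3, r0 → r3=0x75
epilogue: pop r6=0x94, sp=0xb2
epilogue: pop r0=0x8f, sp=0xb3
r0 is callee-saved → restored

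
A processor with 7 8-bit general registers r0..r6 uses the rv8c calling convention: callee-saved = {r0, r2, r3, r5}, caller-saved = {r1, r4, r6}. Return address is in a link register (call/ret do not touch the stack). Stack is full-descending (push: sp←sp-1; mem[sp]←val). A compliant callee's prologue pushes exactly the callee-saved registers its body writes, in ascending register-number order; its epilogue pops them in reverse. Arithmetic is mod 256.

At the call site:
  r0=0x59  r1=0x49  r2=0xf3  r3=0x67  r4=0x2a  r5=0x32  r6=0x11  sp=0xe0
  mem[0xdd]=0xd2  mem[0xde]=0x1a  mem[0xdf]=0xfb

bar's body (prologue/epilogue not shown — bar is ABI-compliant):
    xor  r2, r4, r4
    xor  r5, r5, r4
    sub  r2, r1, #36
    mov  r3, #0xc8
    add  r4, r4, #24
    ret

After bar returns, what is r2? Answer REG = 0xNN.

REG = 0xf3

prologue: push r2 → mem[0xdf]=0xf3, sp=0xdf
prologue: push r3 → mem[0xde]=0x67, sp=0xde
prologue: push r5 → mem[0xdd]=0x32, sp=0xdd
body[0] xor  r2, r4, r4 → r2=0x00
body[1] xor  r5, r5, r4 → r5=0x18
body[2] sub  r2, r1, #36 → r2=0x25
body[3] mov  r3, #0xc8 → r3=0xc8
body[4] add  r4, r4, #24 → r4=0x42
epilogue: pop r5=0x32, sp=0xde
epilogue: pop r3=0x67, sp=0xdf
epilogue: pop r2=0xf3, sp=0xe0
r2 is callee-saved → restored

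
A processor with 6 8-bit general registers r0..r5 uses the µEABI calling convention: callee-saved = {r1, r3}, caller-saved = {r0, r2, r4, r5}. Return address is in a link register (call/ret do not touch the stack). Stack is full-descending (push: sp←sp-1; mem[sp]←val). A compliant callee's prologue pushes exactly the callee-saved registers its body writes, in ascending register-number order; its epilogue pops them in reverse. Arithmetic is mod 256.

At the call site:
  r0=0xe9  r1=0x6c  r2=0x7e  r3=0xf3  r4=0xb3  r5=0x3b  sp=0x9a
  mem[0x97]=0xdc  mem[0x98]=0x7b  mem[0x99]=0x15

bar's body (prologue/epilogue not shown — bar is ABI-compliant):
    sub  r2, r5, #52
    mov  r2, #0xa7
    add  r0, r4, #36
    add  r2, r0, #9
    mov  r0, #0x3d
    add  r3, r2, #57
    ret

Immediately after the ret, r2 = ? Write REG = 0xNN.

prologue: push r3 -> mem[0x99]=0xf3, sp=0x99
body[0] sub  r2, r5, #52 -> r2=0x07
body[1] mov  r2, #0xa7 -> r2=0xa7
body[2] add  r0, r4, #36 -> r0=0xd7
body[3] add  r2, r0, #9 -> r2=0xe0
body[4] mov  r0, #0x3d -> r0=0x3d
body[5] add  r3, r2, #57 -> r3=0x19
epilogue: pop r3=0xf3, sp=0x9a
r2 is caller-saved -> body value

REG = 0xe0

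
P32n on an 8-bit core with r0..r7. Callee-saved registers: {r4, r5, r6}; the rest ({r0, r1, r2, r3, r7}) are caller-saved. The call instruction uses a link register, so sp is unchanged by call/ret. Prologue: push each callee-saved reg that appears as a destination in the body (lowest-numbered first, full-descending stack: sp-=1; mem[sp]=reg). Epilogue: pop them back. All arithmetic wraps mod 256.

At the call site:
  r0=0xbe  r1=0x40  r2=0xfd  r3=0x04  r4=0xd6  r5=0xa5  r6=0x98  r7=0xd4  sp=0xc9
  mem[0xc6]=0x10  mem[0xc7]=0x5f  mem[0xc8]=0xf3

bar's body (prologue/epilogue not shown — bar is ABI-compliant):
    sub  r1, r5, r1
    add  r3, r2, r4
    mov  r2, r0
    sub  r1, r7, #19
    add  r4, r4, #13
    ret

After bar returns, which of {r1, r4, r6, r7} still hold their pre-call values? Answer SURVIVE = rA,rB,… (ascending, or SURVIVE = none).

SURVIVE = r4,r6,r7

prologue: push r4 → mem[0xc8]=0xd6, sp=0xc8
body[0] sub  r1, r5, r1 → r1=0x65
body[1] add  r3, r2, r4 → r3=0xd3
body[2] mov  r2, r0 → r2=0xbe
body[3] sub  r1, r7, #19 → r1=0xc1
body[4] add  r4, r4, #13 → r4=0xe3
epilogue: pop r4=0xd6, sp=0xc9
r1: caller-saved, written=True
r4: callee-saved, written=True
r6: callee-saved, written=False
r7: caller-saved, written=False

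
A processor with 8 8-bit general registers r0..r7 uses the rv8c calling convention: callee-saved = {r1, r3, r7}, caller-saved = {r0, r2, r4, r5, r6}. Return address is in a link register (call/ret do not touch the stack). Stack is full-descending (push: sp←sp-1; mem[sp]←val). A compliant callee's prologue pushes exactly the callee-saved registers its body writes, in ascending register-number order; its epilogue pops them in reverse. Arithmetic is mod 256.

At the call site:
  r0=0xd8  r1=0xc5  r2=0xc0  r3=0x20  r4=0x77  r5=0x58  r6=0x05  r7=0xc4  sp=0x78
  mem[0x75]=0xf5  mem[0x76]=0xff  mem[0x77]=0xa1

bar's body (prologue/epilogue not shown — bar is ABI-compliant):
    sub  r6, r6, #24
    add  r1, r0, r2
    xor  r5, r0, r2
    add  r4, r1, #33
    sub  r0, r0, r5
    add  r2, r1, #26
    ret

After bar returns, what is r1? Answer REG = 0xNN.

prologue: push r1 -> mem[0x77]=0xc5, sp=0x77
body[0] sub  r6, r6, #24 -> r6=0xed
body[1] add  r1, r0, r2 -> r1=0x98
body[2] xor  r5, r0, r2 -> r5=0x18
body[3] add  r4, r1, #33 -> r4=0xb9
body[4] sub  r0, r0, r5 -> r0=0xc0
body[5] add  r2, r1, #26 -> r2=0xb2
epilogue: pop r1=0xc5, sp=0x78
r1 is callee-saved -> restored

REG = 0xc5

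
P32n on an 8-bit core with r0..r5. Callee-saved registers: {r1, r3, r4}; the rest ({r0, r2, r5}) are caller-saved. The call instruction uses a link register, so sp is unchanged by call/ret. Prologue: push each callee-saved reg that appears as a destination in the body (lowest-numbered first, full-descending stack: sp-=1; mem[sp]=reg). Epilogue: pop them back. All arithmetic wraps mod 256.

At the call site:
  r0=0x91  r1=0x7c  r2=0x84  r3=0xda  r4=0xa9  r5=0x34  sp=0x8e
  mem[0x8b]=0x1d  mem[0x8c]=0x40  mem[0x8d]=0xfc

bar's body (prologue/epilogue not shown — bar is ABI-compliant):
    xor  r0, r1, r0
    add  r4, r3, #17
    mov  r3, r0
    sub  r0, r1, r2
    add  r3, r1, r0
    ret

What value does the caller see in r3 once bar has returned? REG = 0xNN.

prologue: push r3 → mem[0x8d]=0xda, sp=0x8d
prologue: push r4 → mem[0x8c]=0xa9, sp=0x8c
body[0] xor  r0, r1, r0 → r0=0xed
body[1] add  r4, r3, #17 → r4=0xeb
body[2] mov  r3, r0 → r3=0xed
body[3] sub  r0, r1, r2 → r0=0xf8
body[4] add  r3, r1, r0 → r3=0x74
epilogue: pop r4=0xa9, sp=0x8d
epilogue: pop r3=0xda, sp=0x8e
r3 is callee-saved → restored

REG = 0xda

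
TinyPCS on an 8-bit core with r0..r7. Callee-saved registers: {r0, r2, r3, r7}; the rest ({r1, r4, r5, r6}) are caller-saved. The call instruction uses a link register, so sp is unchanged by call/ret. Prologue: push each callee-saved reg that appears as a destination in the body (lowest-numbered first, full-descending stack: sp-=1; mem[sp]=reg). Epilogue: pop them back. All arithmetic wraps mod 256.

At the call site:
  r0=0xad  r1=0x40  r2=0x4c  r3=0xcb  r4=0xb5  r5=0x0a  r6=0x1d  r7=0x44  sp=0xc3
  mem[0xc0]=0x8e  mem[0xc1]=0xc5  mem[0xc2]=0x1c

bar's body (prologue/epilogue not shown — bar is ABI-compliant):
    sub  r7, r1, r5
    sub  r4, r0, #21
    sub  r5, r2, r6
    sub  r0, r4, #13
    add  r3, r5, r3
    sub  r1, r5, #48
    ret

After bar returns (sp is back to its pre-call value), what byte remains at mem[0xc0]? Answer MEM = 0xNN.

MEM = 0x44

prologue: push r0 → mem[0xc2]=0xad, sp=0xc2
prologue: push r3 → mem[0xc1]=0xcb, sp=0xc1
prologue: push r7 → mem[0xc0]=0x44, sp=0xc0
body[0] sub  r7, r1, r5 → r7=0x36
body[1] sub  r4, r0, #21 → r4=0x98
body[2] sub  r5, r2, r6 → r5=0x2f
body[3] sub  r0, r4, #13 → r0=0x8b
body[4] add  r3, r5, r3 → r3=0xfa
body[5] sub  r1, r5, #48 → r1=0xff
epilogue: pop r7=0x44, sp=0xc1
epilogue: pop r3=0xcb, sp=0xc2
epilogue: pop r0=0xad, sp=0xc3
prologue pushed ['r0', 'r3', 'r7'] at ['0xc2', '0xc1', '0xc0']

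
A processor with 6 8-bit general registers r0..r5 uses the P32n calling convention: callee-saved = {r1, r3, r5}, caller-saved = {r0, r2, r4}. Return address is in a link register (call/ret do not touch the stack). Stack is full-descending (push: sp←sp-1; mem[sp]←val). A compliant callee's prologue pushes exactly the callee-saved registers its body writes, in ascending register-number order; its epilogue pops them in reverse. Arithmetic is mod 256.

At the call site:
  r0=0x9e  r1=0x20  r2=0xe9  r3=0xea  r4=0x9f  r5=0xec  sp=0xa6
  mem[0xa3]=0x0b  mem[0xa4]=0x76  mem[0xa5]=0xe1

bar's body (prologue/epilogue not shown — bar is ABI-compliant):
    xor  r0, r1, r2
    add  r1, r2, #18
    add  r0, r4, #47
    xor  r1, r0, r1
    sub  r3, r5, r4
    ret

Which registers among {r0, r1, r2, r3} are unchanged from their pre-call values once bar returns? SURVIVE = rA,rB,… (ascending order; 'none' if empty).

prologue: push r1 -> mem[0xa5]=0x20, sp=0xa5
prologue: push r3 -> mem[0xa4]=0xea, sp=0xa4
body[0] xor  r0, r1, r2 -> r0=0xc9
body[1] add  r1, r2, #18 -> r1=0xfb
body[2] add  r0, r4, #47 -> r0=0xce
body[3] xor  r1, r0, r1 -> r1=0x35
body[4] sub  r3, r5, r4 -> r3=0x4d
epilogue: pop r3=0xea, sp=0xa5
epilogue: pop r1=0x20, sp=0xa6
r0: caller-saved, written=True
r1: callee-saved, written=True
r2: caller-saved, written=False
r3: callee-saved, written=True

SURVIVE = r1,r2,r3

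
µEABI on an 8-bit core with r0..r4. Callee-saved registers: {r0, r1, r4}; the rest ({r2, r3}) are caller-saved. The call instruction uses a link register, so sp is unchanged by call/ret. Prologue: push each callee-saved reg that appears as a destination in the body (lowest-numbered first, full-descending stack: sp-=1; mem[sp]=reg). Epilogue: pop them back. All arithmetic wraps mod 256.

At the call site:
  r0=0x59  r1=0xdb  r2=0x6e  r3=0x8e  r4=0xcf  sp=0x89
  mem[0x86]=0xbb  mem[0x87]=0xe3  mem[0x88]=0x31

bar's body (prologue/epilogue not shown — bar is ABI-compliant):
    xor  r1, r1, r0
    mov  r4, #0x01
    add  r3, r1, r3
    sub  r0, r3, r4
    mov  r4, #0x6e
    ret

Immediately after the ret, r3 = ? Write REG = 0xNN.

REG = 0x10

prologue: push r0 -> mem[0x88]=0x59, sp=0x88
prologue: push r1 -> mem[0x87]=0xdb, sp=0x87
prologue: push r4 -> mem[0x86]=0xcf, sp=0x86
body[0] xor  r1, r1, r0 -> r1=0x82
body[1] mov  r4, #0x01 -> r4=0x01
body[2] add  r3, r1, r3 -> r3=0x10
body[3] sub  r0, r3, r4 -> r0=0x0f
body[4] mov  r4, #0x6e -> r4=0x6e
epilogue: pop r4=0xcf, sp=0x87
epilogue: pop r1=0xdb, sp=0x88
epilogue: pop r0=0x59, sp=0x89
r3 is caller-saved -> body value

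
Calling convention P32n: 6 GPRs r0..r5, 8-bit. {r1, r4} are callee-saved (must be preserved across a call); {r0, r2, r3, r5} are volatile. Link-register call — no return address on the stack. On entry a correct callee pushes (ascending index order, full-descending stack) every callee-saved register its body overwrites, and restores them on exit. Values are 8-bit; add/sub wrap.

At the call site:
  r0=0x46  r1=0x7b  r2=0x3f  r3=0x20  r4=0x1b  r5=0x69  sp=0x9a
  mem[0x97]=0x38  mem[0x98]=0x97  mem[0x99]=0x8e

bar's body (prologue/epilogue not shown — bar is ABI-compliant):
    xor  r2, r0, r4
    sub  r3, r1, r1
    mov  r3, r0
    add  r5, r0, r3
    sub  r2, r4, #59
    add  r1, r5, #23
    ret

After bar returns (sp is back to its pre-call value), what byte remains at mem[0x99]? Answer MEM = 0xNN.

prologue: push r1 → mem[0x99]=0x7b, sp=0x99
body[0] xor  r2, r0, r4 → r2=0x5d
body[1] sub  r3, r1, r1 → r3=0x00
body[2] mov  r3, r0 → r3=0x46
body[3] add  r5, r0, r3 → r5=0x8c
body[4] sub  r2, r4, #59 → r2=0xe0
body[5] add  r1, r5, #23 → r1=0xa3
epilogue: pop r1=0x7b, sp=0x9a
prologue pushed ['r1'] at ['0x99']

MEM = 0x7b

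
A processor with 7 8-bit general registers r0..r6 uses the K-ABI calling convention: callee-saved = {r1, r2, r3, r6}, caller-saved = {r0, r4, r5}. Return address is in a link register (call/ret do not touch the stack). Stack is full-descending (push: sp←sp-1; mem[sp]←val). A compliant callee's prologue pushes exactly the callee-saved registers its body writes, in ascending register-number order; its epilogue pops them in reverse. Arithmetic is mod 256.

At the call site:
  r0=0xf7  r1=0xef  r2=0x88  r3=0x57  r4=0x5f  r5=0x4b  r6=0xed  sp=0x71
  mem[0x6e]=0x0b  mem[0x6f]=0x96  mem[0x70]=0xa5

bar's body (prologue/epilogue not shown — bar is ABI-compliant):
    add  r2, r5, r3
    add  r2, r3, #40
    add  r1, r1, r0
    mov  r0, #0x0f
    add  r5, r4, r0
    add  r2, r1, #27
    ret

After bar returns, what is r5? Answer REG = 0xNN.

REG = 0x6e

prologue: push r1 -> mem[0x70]=0xef, sp=0x70
prologue: push r2 -> mem[0x6f]=0x88, sp=0x6f
body[0] add  r2, r5, r3 -> r2=0xa2
body[1] add  r2, r3, #40 -> r2=0x7f
body[2] add  r1, r1, r0 -> r1=0xe6
body[3] mov  r0, #0x0f -> r0=0x0f
body[4] add  r5, r4, r0 -> r5=0x6e
body[5] add  r2, r1, #27 -> r2=0x01
epilogue: pop r2=0x88, sp=0x70
epilogue: pop r1=0xef, sp=0x71
r5 is caller-saved -> body value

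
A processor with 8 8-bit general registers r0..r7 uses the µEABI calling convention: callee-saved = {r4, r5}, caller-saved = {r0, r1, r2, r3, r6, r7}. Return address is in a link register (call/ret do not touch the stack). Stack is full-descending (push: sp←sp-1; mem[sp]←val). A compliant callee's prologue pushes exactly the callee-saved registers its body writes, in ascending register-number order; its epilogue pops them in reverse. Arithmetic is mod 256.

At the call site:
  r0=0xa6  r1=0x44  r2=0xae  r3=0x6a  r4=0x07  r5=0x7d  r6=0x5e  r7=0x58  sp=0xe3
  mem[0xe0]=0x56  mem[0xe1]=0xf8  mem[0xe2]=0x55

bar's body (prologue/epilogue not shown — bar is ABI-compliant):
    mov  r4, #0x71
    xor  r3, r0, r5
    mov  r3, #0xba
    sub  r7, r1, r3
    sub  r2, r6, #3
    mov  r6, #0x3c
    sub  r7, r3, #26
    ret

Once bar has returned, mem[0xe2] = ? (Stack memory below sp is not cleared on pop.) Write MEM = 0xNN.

MEM = 0x07

prologue: push r4 → mem[0xe2]=0x07, sp=0xe2
body[0] mov  r4, #0x71 → r4=0x71
body[1] xor  r3, r0, r5 → r3=0xdb
body[2] mov  r3, #0xba → r3=0xba
body[3] sub  r7, r1, r3 → r7=0x8a
body[4] sub  r2, r6, #3 → r2=0x5b
body[5] mov  r6, #0x3c → r6=0x3c
body[6] sub  r7, r3, #26 → r7=0xa0
epilogue: pop r4=0x07, sp=0xe3
prologue pushed ['r4'] at ['0xe2']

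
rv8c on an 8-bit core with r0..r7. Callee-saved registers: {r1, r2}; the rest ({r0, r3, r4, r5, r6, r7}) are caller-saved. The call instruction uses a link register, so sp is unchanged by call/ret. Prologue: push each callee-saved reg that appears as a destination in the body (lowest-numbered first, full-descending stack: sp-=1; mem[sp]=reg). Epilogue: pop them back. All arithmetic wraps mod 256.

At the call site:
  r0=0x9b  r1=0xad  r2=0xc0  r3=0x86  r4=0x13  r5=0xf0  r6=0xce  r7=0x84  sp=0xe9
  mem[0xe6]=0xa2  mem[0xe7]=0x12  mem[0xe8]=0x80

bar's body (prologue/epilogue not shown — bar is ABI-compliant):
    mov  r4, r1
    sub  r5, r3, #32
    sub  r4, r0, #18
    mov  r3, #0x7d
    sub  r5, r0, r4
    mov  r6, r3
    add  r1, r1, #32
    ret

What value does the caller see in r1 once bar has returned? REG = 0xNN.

REG = 0xad

prologue: push r1 → mem[0xe8]=0xad, sp=0xe8
body[0] mov  r4, r1 → r4=0xad
body[1] sub  r5, r3, #32 → r5=0x66
body[2] sub  r4, r0, #18 → r4=0x89
body[3] mov  r3, #0x7d → r3=0x7d
body[4] sub  r5, r0, r4 → r5=0x12
body[5] mov  r6, r3 → r6=0x7d
body[6] add  r1, r1, #32 → r1=0xcd
epilogue: pop r1=0xad, sp=0xe9
r1 is callee-saved → restored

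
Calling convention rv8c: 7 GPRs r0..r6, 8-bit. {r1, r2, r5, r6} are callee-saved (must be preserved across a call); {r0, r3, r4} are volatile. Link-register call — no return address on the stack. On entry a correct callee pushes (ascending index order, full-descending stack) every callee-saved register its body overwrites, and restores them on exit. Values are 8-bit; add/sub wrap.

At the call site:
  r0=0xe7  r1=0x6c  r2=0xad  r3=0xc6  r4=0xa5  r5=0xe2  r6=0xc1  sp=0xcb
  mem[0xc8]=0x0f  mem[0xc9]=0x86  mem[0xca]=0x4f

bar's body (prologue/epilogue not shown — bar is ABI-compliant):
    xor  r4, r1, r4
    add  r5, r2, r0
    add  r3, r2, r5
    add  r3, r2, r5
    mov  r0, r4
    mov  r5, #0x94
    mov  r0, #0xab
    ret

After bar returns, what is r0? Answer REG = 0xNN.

prologue: push r5 -> mem[0xca]=0xe2, sp=0xca
body[0] xor  r4, r1, r4 -> r4=0xc9
body[1] add  r5, r2, r0 -> r5=0x94
body[2] add  r3, r2, r5 -> r3=0x41
body[3] add  r3, r2, r5 -> r3=0x41
body[4] mov  r0, r4 -> r0=0xc9
body[5] mov  r5, #0x94 -> r5=0x94
body[6] mov  r0, #0xab -> r0=0xab
epilogue: pop r5=0xe2, sp=0xcb
r0 is caller-saved -> body value

REG = 0xab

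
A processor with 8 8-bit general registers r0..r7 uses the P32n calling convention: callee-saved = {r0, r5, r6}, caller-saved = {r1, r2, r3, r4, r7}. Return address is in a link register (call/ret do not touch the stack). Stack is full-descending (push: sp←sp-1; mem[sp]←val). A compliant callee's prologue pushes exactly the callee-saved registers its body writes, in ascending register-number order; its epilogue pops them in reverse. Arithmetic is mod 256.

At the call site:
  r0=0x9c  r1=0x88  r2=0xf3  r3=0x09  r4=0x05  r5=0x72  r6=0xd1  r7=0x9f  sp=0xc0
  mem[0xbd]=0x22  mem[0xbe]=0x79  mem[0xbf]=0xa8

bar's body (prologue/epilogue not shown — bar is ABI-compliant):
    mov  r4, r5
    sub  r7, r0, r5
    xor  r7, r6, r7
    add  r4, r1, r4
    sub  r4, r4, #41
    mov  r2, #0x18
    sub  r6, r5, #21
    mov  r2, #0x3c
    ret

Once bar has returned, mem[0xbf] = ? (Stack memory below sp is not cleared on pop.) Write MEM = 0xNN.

MEM = 0xd1

prologue: push r6 → mem[0xbf]=0xd1, sp=0xbf
body[0] mov  r4, r5 → r4=0x72
body[1] sub  r7, r0, r5 → r7=0x2a
body[2] xor  r7, r6, r7 → r7=0xfb
body[3] add  r4, r1, r4 → r4=0xfa
body[4] sub  r4, r4, #41 → r4=0xd1
body[5] mov  r2, #0x18 → r2=0x18
body[6] sub  r6, r5, #21 → r6=0x5d
body[7] mov  r2, #0x3c → r2=0x3c
epilogue: pop r6=0xd1, sp=0xc0
prologue pushed ['r6'] at ['0xbf']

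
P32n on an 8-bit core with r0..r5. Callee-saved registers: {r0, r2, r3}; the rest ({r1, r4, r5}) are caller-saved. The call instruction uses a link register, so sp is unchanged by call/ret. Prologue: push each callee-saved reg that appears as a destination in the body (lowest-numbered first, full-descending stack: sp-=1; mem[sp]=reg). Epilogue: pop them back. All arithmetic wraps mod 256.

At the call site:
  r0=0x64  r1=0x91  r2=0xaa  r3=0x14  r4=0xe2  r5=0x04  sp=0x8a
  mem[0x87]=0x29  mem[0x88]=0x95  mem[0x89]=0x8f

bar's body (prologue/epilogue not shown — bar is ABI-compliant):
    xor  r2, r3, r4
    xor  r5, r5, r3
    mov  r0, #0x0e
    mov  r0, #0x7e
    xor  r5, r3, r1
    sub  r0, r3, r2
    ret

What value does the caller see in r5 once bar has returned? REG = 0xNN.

prologue: push r0 → mem[0x89]=0x64, sp=0x89
prologue: push r2 → mem[0x88]=0xaa, sp=0x88
body[0] xor  r2, r3, r4 → r2=0xf6
body[1] xor  r5, r5, r3 → r5=0x10
body[2] mov  r0, #0x0e → r0=0x0e
body[3] mov  r0, #0x7e → r0=0x7e
body[4] xor  r5, r3, r1 → r5=0x85
body[5] sub  r0, r3, r2 → r0=0x1e
epilogue: pop r2=0xaa, sp=0x89
epilogue: pop r0=0x64, sp=0x8a
r5 is caller-saved → body value

REG = 0x85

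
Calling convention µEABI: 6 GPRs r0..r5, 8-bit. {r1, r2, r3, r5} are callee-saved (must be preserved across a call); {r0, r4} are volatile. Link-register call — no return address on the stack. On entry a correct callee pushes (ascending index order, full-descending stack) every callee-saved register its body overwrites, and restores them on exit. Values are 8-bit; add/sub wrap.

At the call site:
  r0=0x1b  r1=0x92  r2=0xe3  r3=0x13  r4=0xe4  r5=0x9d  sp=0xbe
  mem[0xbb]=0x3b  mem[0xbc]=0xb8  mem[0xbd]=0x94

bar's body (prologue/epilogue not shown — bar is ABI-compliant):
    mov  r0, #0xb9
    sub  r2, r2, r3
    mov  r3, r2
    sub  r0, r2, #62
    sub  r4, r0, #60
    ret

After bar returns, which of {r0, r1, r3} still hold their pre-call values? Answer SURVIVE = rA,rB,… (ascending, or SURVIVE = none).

SURVIVE = r1,r3

prologue: push r2 -> mem[0xbd]=0xe3, sp=0xbd
prologue: push r3 -> mem[0xbc]=0x13, sp=0xbc
body[0] mov  r0, #0xb9 -> r0=0xb9
body[1] sub  r2, r2, r3 -> r2=0xd0
body[2] mov  r3, r2 -> r3=0xd0
body[3] sub  r0, r2, #62 -> r0=0x92
body[4] sub  r4, r0, #60 -> r4=0x56
epilogue: pop r3=0x13, sp=0xbd
epilogue: pop r2=0xe3, sp=0xbe
r0: caller-saved, written=True
r1: callee-saved, written=False
r3: callee-saved, written=True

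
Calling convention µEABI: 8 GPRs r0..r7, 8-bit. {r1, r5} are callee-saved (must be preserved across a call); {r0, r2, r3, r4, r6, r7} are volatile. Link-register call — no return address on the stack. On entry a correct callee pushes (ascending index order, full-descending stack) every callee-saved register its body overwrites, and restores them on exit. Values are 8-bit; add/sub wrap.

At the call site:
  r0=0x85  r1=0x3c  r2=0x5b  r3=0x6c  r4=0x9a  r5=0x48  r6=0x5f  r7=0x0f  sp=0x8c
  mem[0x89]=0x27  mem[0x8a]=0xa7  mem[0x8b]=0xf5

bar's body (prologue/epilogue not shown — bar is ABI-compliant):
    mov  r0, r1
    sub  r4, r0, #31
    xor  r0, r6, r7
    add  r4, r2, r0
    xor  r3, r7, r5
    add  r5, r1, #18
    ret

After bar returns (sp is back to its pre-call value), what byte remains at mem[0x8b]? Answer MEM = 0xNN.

MEM = 0x48

prologue: push r5 → mem[0x8b]=0x48, sp=0x8b
body[0] mov  r0, r1 → r0=0x3c
body[1] sub  r4, r0, #31 → r4=0x1d
body[2] xor  r0, r6, r7 → r0=0x50
body[3] add  r4, r2, r0 → r4=0xab
body[4] xor  r3, r7, r5 → r3=0x47
body[5] add  r5, r1, #18 → r5=0x4e
epilogue: pop r5=0x48, sp=0x8c
prologue pushed ['r5'] at ['0x8b']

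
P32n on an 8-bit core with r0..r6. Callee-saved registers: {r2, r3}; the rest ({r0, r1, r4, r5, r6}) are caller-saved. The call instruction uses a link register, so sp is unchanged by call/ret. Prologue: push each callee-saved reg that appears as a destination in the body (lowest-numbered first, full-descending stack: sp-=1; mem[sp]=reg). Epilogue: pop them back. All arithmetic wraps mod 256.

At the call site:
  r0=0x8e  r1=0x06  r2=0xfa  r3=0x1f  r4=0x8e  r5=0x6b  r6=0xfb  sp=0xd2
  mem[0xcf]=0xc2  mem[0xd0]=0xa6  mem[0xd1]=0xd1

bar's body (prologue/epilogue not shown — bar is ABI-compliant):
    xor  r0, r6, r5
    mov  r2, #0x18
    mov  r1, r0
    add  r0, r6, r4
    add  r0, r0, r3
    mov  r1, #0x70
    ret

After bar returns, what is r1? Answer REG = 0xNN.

REG = 0x70

prologue: push r2 -> mem[0xd1]=0xfa, sp=0xd1
body[0] xor  r0, r6, r5 -> r0=0x90
body[1] mov  r2, #0x18 -> r2=0x18
body[2] mov  r1, r0 -> r1=0x90
body[3] add  r0, r6, r4 -> r0=0x89
body[4] add  r0, r0, r3 -> r0=0xa8
body[5] mov  r1, #0x70 -> r1=0x70
epilogue: pop r2=0xfa, sp=0xd2
r1 is caller-saved -> body value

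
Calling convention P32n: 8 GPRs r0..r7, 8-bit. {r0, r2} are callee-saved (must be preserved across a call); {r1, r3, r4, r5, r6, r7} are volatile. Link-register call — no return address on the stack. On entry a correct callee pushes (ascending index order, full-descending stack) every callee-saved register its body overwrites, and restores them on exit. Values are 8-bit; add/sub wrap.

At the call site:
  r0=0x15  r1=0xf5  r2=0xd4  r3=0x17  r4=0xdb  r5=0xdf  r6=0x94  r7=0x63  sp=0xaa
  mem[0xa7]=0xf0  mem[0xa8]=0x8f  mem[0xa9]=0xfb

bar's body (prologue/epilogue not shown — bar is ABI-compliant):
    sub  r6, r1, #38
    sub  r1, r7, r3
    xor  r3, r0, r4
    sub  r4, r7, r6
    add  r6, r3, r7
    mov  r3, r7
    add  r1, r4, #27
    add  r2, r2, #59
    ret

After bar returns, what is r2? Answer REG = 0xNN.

prologue: push r2 -> mem[0xa9]=0xd4, sp=0xa9
body[0] sub  r6, r1, #38 -> r6=0xcf
body[1] sub  r1, r7, r3 -> r1=0x4c
body[2] xor  r3, r0, r4 -> r3=0xce
body[3] sub  r4, r7, r6 -> r4=0x94
body[4] add  r6, r3, r7 -> r6=0x31
body[5] mov  r3, r7 -> r3=0x63
body[6] add  r1, r4, #27 -> r1=0xaf
body[7] add  r2, r2, #59 -> r2=0x0f
epilogue: pop r2=0xd4, sp=0xaa
r2 is callee-saved -> restored

REG = 0xd4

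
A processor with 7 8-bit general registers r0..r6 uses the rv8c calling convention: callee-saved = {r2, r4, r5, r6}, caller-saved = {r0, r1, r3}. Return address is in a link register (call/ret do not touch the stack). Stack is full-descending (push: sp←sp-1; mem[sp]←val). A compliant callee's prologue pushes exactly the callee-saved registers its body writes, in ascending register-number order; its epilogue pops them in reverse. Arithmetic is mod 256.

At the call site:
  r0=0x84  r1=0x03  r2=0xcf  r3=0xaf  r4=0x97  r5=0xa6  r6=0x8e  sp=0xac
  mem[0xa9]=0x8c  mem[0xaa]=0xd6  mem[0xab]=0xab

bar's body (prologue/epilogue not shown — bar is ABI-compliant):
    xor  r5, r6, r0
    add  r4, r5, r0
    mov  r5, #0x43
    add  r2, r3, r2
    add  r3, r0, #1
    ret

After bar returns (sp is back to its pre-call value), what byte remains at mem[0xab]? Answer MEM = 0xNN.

prologue: push r2 -> mem[0xab]=0xcf, sp=0xab
prologue: push r4 -> mem[0xaa]=0x97, sp=0xaa
prologue: push r5 -> mem[0xa9]=0xa6, sp=0xa9
body[0] xor  r5, r6, r0 -> r5=0x0a
body[1] add  r4, r5, r0 -> r4=0x8e
body[2] mov  r5, #0x43 -> r5=0x43
body[3] add  r2, r3, r2 -> r2=0x7e
body[4] add  r3, r0, #1 -> r3=0x85
epilogue: pop r5=0xa6, sp=0xaa
epilogue: pop r4=0x97, sp=0xab
epilogue: pop r2=0xcf, sp=0xac
prologue pushed ['r2', 'r4', 'r5'] at ['0xab', '0xaa', '0xa9']

MEM = 0xcf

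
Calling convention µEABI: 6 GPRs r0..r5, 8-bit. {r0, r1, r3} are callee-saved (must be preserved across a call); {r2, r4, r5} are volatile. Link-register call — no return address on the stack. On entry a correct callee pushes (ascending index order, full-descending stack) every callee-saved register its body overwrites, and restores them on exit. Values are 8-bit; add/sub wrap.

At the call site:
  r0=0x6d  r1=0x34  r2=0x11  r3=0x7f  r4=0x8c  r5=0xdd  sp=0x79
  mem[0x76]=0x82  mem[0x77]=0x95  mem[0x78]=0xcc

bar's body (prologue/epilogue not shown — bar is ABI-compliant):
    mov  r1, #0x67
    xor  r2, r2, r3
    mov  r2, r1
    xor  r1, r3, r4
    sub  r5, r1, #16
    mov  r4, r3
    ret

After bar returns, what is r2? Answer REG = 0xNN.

prologue: push r1 -> mem[0x78]=0x34, sp=0x78
body[0] mov  r1, #0x67 -> r1=0x67
body[1] xor  r2, r2, r3 -> r2=0x6e
body[2] mov  r2, r1 -> r2=0x67
body[3] xor  r1, r3, r4 -> r1=0xf3
body[4] sub  r5, r1, #16 -> r5=0xe3
body[5] mov  r4, r3 -> r4=0x7f
epilogue: pop r1=0x34, sp=0x79
r2 is caller-saved -> body value

REG = 0x67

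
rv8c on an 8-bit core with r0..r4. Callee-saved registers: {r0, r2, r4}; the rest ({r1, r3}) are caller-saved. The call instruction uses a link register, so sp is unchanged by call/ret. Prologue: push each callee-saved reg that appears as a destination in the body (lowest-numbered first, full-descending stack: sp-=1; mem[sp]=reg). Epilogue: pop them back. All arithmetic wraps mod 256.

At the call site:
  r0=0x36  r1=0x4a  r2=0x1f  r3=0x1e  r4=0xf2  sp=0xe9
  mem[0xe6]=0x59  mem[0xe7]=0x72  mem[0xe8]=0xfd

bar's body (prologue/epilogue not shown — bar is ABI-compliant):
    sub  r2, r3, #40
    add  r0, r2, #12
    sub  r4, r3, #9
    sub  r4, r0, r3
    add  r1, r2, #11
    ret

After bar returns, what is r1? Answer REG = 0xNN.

prologue: push r0 → mem[0xe8]=0x36, sp=0xe8
prologue: push r2 → mem[0xe7]=0x1f, sp=0xe7
prologue: push r4 → mem[0xe6]=0xf2, sp=0xe6
body[0] sub  r2, r3, #40 → r2=0xf6
body[1] add  r0, r2, #12 → r0=0x02
body[2] sub  r4, r3, #9 → r4=0x15
body[3] sub  r4, r0, r3 → r4=0xe4
body[4] add  r1, r2, #11 → r1=0x01
epilogue: pop r4=0xf2, sp=0xe7
epilogue: pop r2=0x1f, sp=0xe8
epilogue: pop r0=0x36, sp=0xe9
r1 is caller-saved → body value

REG = 0x01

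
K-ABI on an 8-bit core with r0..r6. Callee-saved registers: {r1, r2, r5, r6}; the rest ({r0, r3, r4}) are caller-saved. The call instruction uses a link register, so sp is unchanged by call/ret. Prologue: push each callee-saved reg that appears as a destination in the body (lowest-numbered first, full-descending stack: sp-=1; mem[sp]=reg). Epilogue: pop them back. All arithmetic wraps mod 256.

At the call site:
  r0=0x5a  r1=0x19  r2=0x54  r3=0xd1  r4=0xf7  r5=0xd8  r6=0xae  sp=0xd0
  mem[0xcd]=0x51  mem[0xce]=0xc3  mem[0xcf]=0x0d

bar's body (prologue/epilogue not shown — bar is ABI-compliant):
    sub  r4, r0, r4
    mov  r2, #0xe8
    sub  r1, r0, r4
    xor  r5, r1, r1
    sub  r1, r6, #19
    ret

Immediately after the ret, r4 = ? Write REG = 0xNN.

REG = 0x63

prologue: push r1 → mem[0xcf]=0x19, sp=0xcf
prologue: push r2 → mem[0xce]=0x54, sp=0xce
prologue: push r5 → mem[0xcd]=0xd8, sp=0xcd
body[0] sub  r4, r0, r4 → r4=0x63
body[1] mov  r2, #0xe8 → r2=0xe8
body[2] sub  r1, r0, r4 → r1=0xf7
body[3] xor  r5, r1, r1 → r5=0x00
body[4] sub  r1, r6, #19 → r1=0x9b
epilogue: pop r5=0xd8, sp=0xce
epilogue: pop r2=0x54, sp=0xcf
epilogue: pop r1=0x19, sp=0xd0
r4 is caller-saved → body value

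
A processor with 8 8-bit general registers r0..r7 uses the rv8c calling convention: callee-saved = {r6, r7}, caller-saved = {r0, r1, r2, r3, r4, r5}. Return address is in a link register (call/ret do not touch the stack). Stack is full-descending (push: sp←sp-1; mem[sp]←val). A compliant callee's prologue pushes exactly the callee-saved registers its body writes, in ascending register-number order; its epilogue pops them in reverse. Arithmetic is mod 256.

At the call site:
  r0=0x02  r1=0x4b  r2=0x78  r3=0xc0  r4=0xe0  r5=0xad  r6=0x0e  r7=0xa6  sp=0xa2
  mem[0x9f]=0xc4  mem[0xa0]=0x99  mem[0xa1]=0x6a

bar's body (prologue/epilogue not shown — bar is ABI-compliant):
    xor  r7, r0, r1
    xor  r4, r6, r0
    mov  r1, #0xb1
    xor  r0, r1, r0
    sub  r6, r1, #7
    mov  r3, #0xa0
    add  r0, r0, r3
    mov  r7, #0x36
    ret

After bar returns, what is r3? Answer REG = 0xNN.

prologue: push r6 -> mem[0xa1]=0x0e, sp=0xa1
prologue: push r7 -> mem[0xa0]=0xa6, sp=0xa0
body[0] xor  r7, r0, r1 -> r7=0x49
body[1] xor  r4, r6, r0 -> r4=0x0c
body[2] mov  r1, #0xb1 -> r1=0xb1
body[3] xor  r0, r1, r0 -> r0=0xb3
body[4] sub  r6, r1, #7 -> r6=0xaa
body[5] mov  r3, #0xa0 -> r3=0xa0
body[6] add  r0, r0, r3 -> r0=0x53
body[7] mov  r7, #0x36 -> r7=0x36
epilogue: pop r7=0xa6, sp=0xa1
epilogue: pop r6=0x0e, sp=0xa2
r3 is caller-saved -> body value

REG = 0xa0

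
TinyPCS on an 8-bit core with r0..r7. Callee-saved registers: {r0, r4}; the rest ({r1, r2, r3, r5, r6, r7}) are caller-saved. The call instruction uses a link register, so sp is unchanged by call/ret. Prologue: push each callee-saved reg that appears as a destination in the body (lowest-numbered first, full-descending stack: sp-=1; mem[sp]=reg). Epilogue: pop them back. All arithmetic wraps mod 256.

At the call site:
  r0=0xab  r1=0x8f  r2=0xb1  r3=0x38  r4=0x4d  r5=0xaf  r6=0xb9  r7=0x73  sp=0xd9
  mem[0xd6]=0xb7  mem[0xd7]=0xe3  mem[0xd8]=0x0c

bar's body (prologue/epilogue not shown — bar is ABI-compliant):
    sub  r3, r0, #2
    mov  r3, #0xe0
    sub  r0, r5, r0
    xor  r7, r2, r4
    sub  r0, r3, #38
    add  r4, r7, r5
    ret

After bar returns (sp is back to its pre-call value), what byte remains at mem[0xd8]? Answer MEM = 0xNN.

MEM = 0xab

prologue: push r0 → mem[0xd8]=0xab, sp=0xd8
prologue: push r4 → mem[0xd7]=0x4d, sp=0xd7
body[0] sub  r3, r0, #2 → r3=0xa9
body[1] mov  r3, #0xe0 → r3=0xe0
body[2] sub  r0, r5, r0 → r0=0x04
body[3] xor  r7, r2, r4 → r7=0xfc
body[4] sub  r0, r3, #38 → r0=0xba
body[5] add  r4, r7, r5 → r4=0xab
epilogue: pop r4=0x4d, sp=0xd8
epilogue: pop r0=0xab, sp=0xd9
prologue pushed ['r0', 'r4'] at ['0xd8', '0xd7']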